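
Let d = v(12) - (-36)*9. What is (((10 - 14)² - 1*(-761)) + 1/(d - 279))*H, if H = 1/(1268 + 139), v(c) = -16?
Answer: 22534/40803 ≈ 0.55226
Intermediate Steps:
d = 308 (d = -16 - (-36)*9 = -16 - 1*(-324) = -16 + 324 = 308)
H = 1/1407 ≈ 0.00071073
(((10 - 14)² - 1*(-761)) + 1/(d - 279))*H = (((10 - 14)² - 1*(-761)) + 1/(308 - 279))*(1/1407) = (((-4)² + 761) + 1/29)*(1/1407) = ((16 + 761) + 1/29)*(1/1407) = (777 + 1/29)*(1/1407) = (22534/29)*(1/1407) = 22534/40803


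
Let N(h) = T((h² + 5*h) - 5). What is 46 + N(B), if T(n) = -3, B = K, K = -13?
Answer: 43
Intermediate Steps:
B = -13
N(h) = -3
46 + N(B) = 46 - 3 = 43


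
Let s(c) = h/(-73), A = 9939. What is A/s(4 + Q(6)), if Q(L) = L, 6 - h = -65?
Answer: -725547/71 ≈ -10219.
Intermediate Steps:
h = 71 (h = 6 - 1*(-65) = 6 + 65 = 71)
s(c) = -71/73 (s(c) = 71/(-73) = 71*(-1/73) = -71/73)
A/s(4 + Q(6)) = 9939/(-71/73) = 9939*(-73/71) = -725547/71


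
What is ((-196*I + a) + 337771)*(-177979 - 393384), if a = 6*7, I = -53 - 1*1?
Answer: -199061155111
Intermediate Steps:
I = -54 (I = -53 - 1 = -54)
a = 42
((-196*I + a) + 337771)*(-177979 - 393384) = ((-196*(-54) + 42) + 337771)*(-177979 - 393384) = ((10584 + 42) + 337771)*(-571363) = (10626 + 337771)*(-571363) = 348397*(-571363) = -199061155111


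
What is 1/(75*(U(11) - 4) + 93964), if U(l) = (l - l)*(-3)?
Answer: 1/93664 ≈ 1.0676e-5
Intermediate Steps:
U(l) = 0 (U(l) = 0*(-3) = 0)
1/(75*(U(11) - 4) + 93964) = 1/(75*(0 - 4) + 93964) = 1/(75*(-4) + 93964) = 1/(-300 + 93964) = 1/93664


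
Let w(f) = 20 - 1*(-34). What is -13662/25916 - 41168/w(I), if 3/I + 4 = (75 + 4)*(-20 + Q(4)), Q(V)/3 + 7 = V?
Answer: -24264719/31806 ≈ -762.90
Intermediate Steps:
Q(V) = -21 + 3*V
I = -1/765 (I = 3/(-4 + (75 + 4)*(-20 + (-21 + 3*4))) = 3/(-4 + 79*(-20 + (-21 + 12))) = 3/(-4 + 79*(-20 - 9)) = 3/(-4 + 79*(-29)) = 3/(-4 - 2291) = 3/(-2295) = 3*(-1/2295) = -1/765 ≈ -0.0013072)
w(f) = 54 (w(f) = 20 + 34 = 54)
-13662/25916 - 41168/w(I) = -13662/25916 - 41168/54 = -13662*1/25916 - 41168*1/54 = -621/1178 - 20584/27 = -24264719/31806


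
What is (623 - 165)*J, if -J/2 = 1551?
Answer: -1420716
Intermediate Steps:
J = -3102 (J = -2*1551 = -3102)
(623 - 165)*J = (623 - 165)*(-3102) = 458*(-3102) = -1420716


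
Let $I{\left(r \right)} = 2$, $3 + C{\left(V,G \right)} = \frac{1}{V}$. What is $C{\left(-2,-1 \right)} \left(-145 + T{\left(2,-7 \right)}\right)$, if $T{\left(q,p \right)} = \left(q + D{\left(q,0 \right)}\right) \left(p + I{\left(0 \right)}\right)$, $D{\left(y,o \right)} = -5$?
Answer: $455$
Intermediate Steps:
$C{\left(V,G \right)} = -3 + \frac{1}{V}$
$T{\left(q,p \right)} = \left(-5 + q\right) \left(2 + p\right)$ ($T{\left(q,p \right)} = \left(q - 5\right) \left(p + 2\right) = \left(-5 + q\right) \left(2 + p\right)$)
$C{\left(-2,-1 \right)} \left(-145 + T{\left(2,-7 \right)}\right) = \left(-3 + \frac{1}{-2}\right) \left(-145 - -15\right) = \left(-3 - \frac{1}{2}\right) \left(-145 + \left(-10 + 35 + 4 - 14\right)\right) = - \frac{7 \left(-145 + 15\right)}{2} = \left(- \frac{7}{2}\right) \left(-130\right) = 455$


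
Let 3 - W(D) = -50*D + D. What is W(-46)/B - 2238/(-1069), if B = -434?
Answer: 3377611/463946 ≈ 7.2802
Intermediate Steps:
W(D) = 3 + 49*D (W(D) = 3 - (-50*D + D) = 3 - (-49)*D = 3 + 49*D)
W(-46)/B - 2238/(-1069) = (3 + 49*(-46))/(-434) - 2238/(-1069) = (3 - 2254)*(-1/434) - 2238*(-1/1069) = -2251*(-1/434) + 2238/1069 = 2251/434 + 2238/1069 = 3377611/463946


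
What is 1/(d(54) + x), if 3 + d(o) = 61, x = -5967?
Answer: -1/5909 ≈ -0.00016923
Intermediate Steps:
d(o) = 58 (d(o) = -3 + 61 = 58)
1/(d(54) + x) = 1/(58 - 5967) = 1/(-5909) = -1/5909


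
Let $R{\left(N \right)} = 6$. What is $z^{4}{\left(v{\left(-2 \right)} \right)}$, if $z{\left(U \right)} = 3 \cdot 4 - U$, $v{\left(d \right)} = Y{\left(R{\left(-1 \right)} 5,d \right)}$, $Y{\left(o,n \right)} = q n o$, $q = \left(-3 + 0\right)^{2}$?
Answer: $92844527616$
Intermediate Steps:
$q = 9$ ($q = \left(-3\right)^{2} = 9$)
$Y{\left(o,n \right)} = 9 n o$
$v{\left(d \right)} = 270 d$ ($v{\left(d \right)} = 9 d 6 \cdot 5 = 9 d 30 = 270 d$)
$z{\left(U \right)} = 12 - U$
$z^{4}{\left(v{\left(-2 \right)} \right)} = \left(12 - 270 \left(-2\right)\right)^{4} = \left(12 - -540\right)^{4} = \left(12 + 540\right)^{4} = 552^{4} = 92844527616$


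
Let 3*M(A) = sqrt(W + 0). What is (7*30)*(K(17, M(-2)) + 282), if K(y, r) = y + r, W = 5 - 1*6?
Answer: 62790 + 70*I ≈ 62790.0 + 70.0*I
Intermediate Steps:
W = -1 (W = 5 - 6 = -1)
M(A) = I/3 (M(A) = sqrt(-1 + 0)/3 = sqrt(-1)/3 = I/3)
K(y, r) = r + y
(7*30)*(K(17, M(-2)) + 282) = (7*30)*((I/3 + 17) + 282) = 210*((17 + I/3) + 282) = 210*(299 + I/3) = 62790 + 70*I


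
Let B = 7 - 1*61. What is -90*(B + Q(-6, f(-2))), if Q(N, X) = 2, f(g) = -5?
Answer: 4680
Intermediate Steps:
B = -54 (B = 7 - 61 = -54)
-90*(B + Q(-6, f(-2))) = -90*(-54 + 2) = -90*(-52) = 4680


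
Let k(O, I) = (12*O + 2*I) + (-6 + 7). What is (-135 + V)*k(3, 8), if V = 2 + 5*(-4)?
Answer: -8109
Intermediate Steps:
k(O, I) = 1 + 2*I + 12*O (k(O, I) = (2*I + 12*O) + 1 = 1 + 2*I + 12*O)
V = -18 (V = 2 - 20 = -18)
(-135 + V)*k(3, 8) = (-135 - 18)*(1 + 2*8 + 12*3) = -153*(1 + 16 + 36) = -153*53 = -8109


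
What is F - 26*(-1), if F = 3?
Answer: 29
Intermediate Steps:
F - 26*(-1) = 3 - 26*(-1) = 3 + 26 = 29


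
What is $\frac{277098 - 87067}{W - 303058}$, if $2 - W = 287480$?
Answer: $- \frac{190031}{590536} \approx -0.32179$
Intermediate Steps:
$W = -287478$ ($W = 2 - 287480 = -287478$)
$\frac{277098 - 87067}{W - 303058} = \frac{277098 - 87067}{-287478 - 303058} = \frac{190031}{-590536} = 190031 \left(- \frac{1}{590536}\right) = - \frac{190031}{590536}$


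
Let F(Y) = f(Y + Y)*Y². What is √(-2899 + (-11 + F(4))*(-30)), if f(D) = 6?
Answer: I*√5449 ≈ 73.817*I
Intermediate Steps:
F(Y) = 6*Y²
√(-2899 + (-11 + F(4))*(-30)) = √(-2899 + (-11 + 6*4²)*(-30)) = √(-2899 + (-11 + 6*16)*(-30)) = √(-2899 + (-11 + 96)*(-30)) = √(-2899 + 85*(-30)) = √(-2899 - 2550) = √(-5449) = I*√5449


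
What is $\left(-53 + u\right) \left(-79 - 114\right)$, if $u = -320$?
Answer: $71989$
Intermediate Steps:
$\left(-53 + u\right) \left(-79 - 114\right) = \left(-53 - 320\right) \left(-79 - 114\right) = - 373 \left(-79 - 114\right) = \left(-373\right) \left(-193\right) = 71989$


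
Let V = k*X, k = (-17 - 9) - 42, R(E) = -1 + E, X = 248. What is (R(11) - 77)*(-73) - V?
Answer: 21755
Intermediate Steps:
k = -68 (k = -26 - 42 = -68)
V = -16864 (V = -68*248 = -16864)
(R(11) - 77)*(-73) - V = ((-1 + 11) - 77)*(-73) - 1*(-16864) = (10 - 77)*(-73) + 16864 = -67*(-73) + 16864 = 4891 + 16864 = 21755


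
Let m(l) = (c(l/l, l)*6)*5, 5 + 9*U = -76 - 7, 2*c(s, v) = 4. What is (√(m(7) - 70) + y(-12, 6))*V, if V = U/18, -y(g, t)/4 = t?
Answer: 352/27 - 44*I*√10/81 ≈ 13.037 - 1.7178*I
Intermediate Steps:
y(g, t) = -4*t
c(s, v) = 2 (c(s, v) = (½)*4 = 2)
U = -88/9 (U = -5/9 + (-76 - 7)/9 = -5/9 + (⅑)*(-83) = -5/9 - 83/9 = -88/9 ≈ -9.7778)
m(l) = 60 (m(l) = (2*6)*5 = 12*5 = 60)
V = -44/81 (V = -88/9/18 = -88/9*1/18 = -44/81 ≈ -0.54321)
(√(m(7) - 70) + y(-12, 6))*V = (√(60 - 70) - 4*6)*(-44/81) = (√(-10) - 24)*(-44/81) = (I*√10 - 24)*(-44/81) = (-24 + I*√10)*(-44/81) = 352/27 - 44*I*√10/81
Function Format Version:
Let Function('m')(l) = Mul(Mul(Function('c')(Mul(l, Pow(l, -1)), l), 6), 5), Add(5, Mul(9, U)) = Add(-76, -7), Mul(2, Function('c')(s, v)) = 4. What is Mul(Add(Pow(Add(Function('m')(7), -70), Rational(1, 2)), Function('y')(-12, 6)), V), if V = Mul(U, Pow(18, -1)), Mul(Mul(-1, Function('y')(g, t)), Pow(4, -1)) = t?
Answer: Add(Rational(352, 27), Mul(Rational(-44, 81), I, Pow(10, Rational(1, 2)))) ≈ Add(13.037, Mul(-1.7178, I))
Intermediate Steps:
Function('y')(g, t) = Mul(-4, t)
Function('c')(s, v) = 2 (Function('c')(s, v) = Mul(Rational(1, 2), 4) = 2)
U = Rational(-88, 9) (U = Add(Rational(-5, 9), Mul(Rational(1, 9), Add(-76, -7))) = Add(Rational(-5, 9), Mul(Rational(1, 9), -83)) = Add(Rational(-5, 9), Rational(-83, 9)) = Rational(-88, 9) ≈ -9.7778)
Function('m')(l) = 60 (Function('m')(l) = Mul(Mul(2, 6), 5) = Mul(12, 5) = 60)
V = Rational(-44, 81) (V = Mul(Rational(-88, 9), Pow(18, -1)) = Mul(Rational(-88, 9), Rational(1, 18)) = Rational(-44, 81) ≈ -0.54321)
Mul(Add(Pow(Add(Function('m')(7), -70), Rational(1, 2)), Function('y')(-12, 6)), V) = Mul(Add(Pow(Add(60, -70), Rational(1, 2)), Mul(-4, 6)), Rational(-44, 81)) = Mul(Add(Pow(-10, Rational(1, 2)), -24), Rational(-44, 81)) = Mul(Add(Mul(I, Pow(10, Rational(1, 2))), -24), Rational(-44, 81)) = Mul(Add(-24, Mul(I, Pow(10, Rational(1, 2)))), Rational(-44, 81)) = Add(Rational(352, 27), Mul(Rational(-44, 81), I, Pow(10, Rational(1, 2))))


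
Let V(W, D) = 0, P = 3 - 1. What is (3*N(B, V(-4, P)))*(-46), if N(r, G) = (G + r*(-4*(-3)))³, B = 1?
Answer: -238464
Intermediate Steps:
P = 2
N(r, G) = (G + 12*r)³ (N(r, G) = (G + r*12)³ = (G + 12*r)³)
(3*N(B, V(-4, P)))*(-46) = (3*(0 + 12*1)³)*(-46) = (3*(0 + 12)³)*(-46) = (3*12³)*(-46) = (3*1728)*(-46) = 5184*(-46) = -238464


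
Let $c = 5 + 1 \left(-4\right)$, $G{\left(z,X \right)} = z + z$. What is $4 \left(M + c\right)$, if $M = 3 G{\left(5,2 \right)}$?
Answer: $124$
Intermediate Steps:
$G{\left(z,X \right)} = 2 z$
$c = 1$ ($c = 5 - 4 = 1$)
$M = 30$ ($M = 3 \cdot 2 \cdot 5 = 3 \cdot 10 = 30$)
$4 \left(M + c\right) = 4 \left(30 + 1\right) = 4 \cdot 31 = 124$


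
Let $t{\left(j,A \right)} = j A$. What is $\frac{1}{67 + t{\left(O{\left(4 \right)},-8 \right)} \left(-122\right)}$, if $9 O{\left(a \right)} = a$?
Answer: $\frac{9}{4507} \approx 0.0019969$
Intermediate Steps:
$O{\left(a \right)} = \frac{a}{9}$
$t{\left(j,A \right)} = A j$
$\frac{1}{67 + t{\left(O{\left(4 \right)},-8 \right)} \left(-122\right)} = \frac{1}{67 + - 8 \cdot \frac{1}{9} \cdot 4 \left(-122\right)} = \frac{1}{67 + \left(-8\right) \frac{4}{9} \left(-122\right)} = \frac{1}{67 - - \frac{3904}{9}} = \frac{1}{67 + \frac{3904}{9}} = \frac{1}{\frac{4507}{9}} = \frac{9}{4507}$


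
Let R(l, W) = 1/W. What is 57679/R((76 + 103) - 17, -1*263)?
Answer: -15169577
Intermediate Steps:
57679/R((76 + 103) - 17, -1*263) = 57679/(1/(-1*263)) = 57679/(1/(-263)) = 57679/(-1/263) = 57679*(-263) = -15169577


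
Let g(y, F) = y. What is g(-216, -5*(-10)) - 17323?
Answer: -17539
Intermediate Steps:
g(-216, -5*(-10)) - 17323 = -216 - 17323 = -17539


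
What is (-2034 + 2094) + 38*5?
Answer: 250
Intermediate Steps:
(-2034 + 2094) + 38*5 = 60 + 190 = 250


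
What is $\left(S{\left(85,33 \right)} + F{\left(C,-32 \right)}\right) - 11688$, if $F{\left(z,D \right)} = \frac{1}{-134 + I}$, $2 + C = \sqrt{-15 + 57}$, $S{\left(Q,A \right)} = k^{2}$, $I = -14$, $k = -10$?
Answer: $- \frac{1715025}{148} \approx -11588.0$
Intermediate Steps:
$S{\left(Q,A \right)} = 100$ ($S{\left(Q,A \right)} = \left(-10\right)^{2} = 100$)
$C = -2 + \sqrt{42}$ ($C = -2 + \sqrt{-15 + 57} = -2 + \sqrt{42} \approx 4.4807$)
$F{\left(z,D \right)} = - \frac{1}{148}$ ($F{\left(z,D \right)} = \frac{1}{-134 - 14} = \frac{1}{-148} = - \frac{1}{148}$)
$\left(S{\left(85,33 \right)} + F{\left(C,-32 \right)}\right) - 11688 = \left(100 - \frac{1}{148}\right) - 11688 = \frac{14799}{148} - 11688 = - \frac{1715025}{148}$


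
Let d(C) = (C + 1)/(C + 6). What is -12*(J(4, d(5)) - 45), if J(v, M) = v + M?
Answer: 5340/11 ≈ 485.45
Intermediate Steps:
d(C) = (1 + C)/(6 + C)
J(v, M) = M + v
-12*(J(4, d(5)) - 45) = -12*(((1 + 5)/(6 + 5) + 4) - 45) = -12*((6/11 + 4) - 45) = -12*(50/11 - 45) = -12*(-445/11) = 5340/11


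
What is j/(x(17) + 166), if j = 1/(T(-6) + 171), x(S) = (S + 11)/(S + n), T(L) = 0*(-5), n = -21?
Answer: 1/27189 ≈ 3.6780e-5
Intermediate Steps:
T(L) = 0
x(S) = (11 + S)/(-21 + S) (x(S) = (S + 11)/(S - 21) = (11 + S)/(-21 + S))
j = 1/171 (j = 1/(0 + 171) = 1/171 ≈ 0.0058480)
j/(x(17) + 166) = 1/(171*((11 + 17)/(-21 + 17) + 166)) = 1/(171*(28/(-4) + 166)) = 1/(171*(-¼*28 + 166)) = 1/(171*(-7 + 166)) = (1/171)/159 = (1/171)*(1/159) = 1/27189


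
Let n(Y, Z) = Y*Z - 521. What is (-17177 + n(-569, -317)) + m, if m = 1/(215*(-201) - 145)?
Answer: 7053587999/43360 ≈ 1.6268e+5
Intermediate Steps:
m = -1/43360 (m = 1/(-43215 - 145) = 1/(-43360) = -1/43360 ≈ -2.3063e-5)
n(Y, Z) = -521 + Y*Z
(-17177 + n(-569, -317)) + m = (-17177 + (-521 - 569*(-317))) - 1/43360 = (-17177 + (-521 + 180373)) - 1/43360 = (-17177 + 179852) - 1/43360 = 162675 - 1/43360 = 7053587999/43360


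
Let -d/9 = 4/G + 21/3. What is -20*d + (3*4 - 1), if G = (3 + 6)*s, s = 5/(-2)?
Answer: 1239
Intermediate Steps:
s = -5/2 (s = 5*(-½) = -5/2 ≈ -2.5000)
G = -45/2 (G = (3 + 6)*(-5/2) = 9*(-5/2) = -45/2 ≈ -22.500)
d = -307/5 (d = -9*(4/(-45/2) + 21/3) = -9*(4*(-2/45) + 21*(⅓)) = -9*(-8/45 + 7) = -9*307/45 = -307/5 ≈ -61.400)
-20*d + (3*4 - 1) = -20*(-307/5) + (3*4 - 1) = 1228 + (12 - 1) = 1228 + 11 = 1239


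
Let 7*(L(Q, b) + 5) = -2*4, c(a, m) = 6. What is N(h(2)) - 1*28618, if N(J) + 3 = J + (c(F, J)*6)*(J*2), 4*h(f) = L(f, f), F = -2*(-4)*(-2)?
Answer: -804527/28 ≈ -28733.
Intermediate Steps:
F = -16 (F = 8*(-2) = -16)
L(Q, b) = -43/7 (L(Q, b) = -5 + (-2*4)/7 = -5 + (⅐)*(-8) = -5 - 8/7 = -43/7)
h(f) = -43/28 (h(f) = (¼)*(-43/7) = -43/28)
N(J) = -3 + 73*J (N(J) = -3 + (J + (6*6)*(J*2)) = -3 + (J + 36*(2*J)) = -3 + (J + 72*J) = -3 + 73*J)
N(h(2)) - 1*28618 = (-3 + 73*(-43/28)) - 1*28618 = (-3 - 3139/28) - 28618 = -3223/28 - 28618 = -804527/28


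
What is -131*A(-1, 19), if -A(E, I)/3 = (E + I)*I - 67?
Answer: 108075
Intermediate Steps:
A(E, I) = 201 - 3*I*(E + I) (A(E, I) = -3*((E + I)*I - 67) = -3*(I*(E + I) - 67) = -3*(-67 + I*(E + I)) = 201 - 3*I*(E + I))
-131*A(-1, 19) = -131*(201 - 3*19² - 3*(-1)*19) = -131*(201 - 3*361 + 57) = -131*(201 - 1083 + 57) = -131*(-825) = 108075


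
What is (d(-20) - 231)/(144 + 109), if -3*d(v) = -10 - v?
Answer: -703/759 ≈ -0.92622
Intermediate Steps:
d(v) = 10/3 + v/3 (d(v) = -(-10 - v)/3 = 10/3 + v/3)
(d(-20) - 231)/(144 + 109) = ((10/3 + (⅓)*(-20)) - 231)/(144 + 109) = ((10/3 - 20/3) - 231)/253 = (-10/3 - 231)*(1/253) = -703/3*1/253 = -703/759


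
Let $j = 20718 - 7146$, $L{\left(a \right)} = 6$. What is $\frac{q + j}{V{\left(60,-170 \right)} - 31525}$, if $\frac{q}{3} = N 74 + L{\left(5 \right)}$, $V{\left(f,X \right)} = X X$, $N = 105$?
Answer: $- \frac{492}{35} \approx -14.057$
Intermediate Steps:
$V{\left(f,X \right)} = X^{2}$
$q = 23328$ ($q = 3 \left(105 \cdot 74 + 6\right) = 3 \left(7770 + 6\right) = 3 \cdot 7776 = 23328$)
$j = 13572$
$\frac{q + j}{V{\left(60,-170 \right)} - 31525} = \frac{23328 + 13572}{\left(-170\right)^{2} - 31525} = \frac{36900}{28900 - 31525} = \frac{36900}{-2625} = 36900 \left(- \frac{1}{2625}\right) = - \frac{492}{35}$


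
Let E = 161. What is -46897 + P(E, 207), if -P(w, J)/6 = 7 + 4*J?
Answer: -51907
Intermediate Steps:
P(w, J) = -42 - 24*J (P(w, J) = -6*(7 + 4*J) = -42 - 24*J)
-46897 + P(E, 207) = -46897 + (-42 - 24*207) = -46897 + (-42 - 4968) = -46897 - 5010 = -51907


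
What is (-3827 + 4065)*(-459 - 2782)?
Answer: -771358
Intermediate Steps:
(-3827 + 4065)*(-459 - 2782) = 238*(-3241) = -771358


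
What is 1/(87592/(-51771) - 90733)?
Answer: -51771/4697425735 ≈ -1.1021e-5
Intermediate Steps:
1/(87592/(-51771) - 90733) = 1/(87592*(-1/51771) - 90733) = 1/(-87592/51771 - 90733) = 1/(-4697425735/51771) = -51771/4697425735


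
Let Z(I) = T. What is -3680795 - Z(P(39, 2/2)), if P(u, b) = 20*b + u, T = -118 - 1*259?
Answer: -3680418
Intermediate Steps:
T = -377 (T = -118 - 259 = -377)
P(u, b) = u + 20*b
Z(I) = -377
-3680795 - Z(P(39, 2/2)) = -3680795 - 1*(-377) = -3680795 + 377 = -3680418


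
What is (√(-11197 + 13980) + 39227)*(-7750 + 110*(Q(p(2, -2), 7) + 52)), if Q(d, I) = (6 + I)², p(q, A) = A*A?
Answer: 649599120 + 182160*√23 ≈ 6.5047e+8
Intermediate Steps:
p(q, A) = A²
(√(-11197 + 13980) + 39227)*(-7750 + 110*(Q(p(2, -2), 7) + 52)) = (√(-11197 + 13980) + 39227)*(-7750 + 110*((6 + 7)² + 52)) = (√2783 + 39227)*(-7750 + 110*(13² + 52)) = (11*√23 + 39227)*(-7750 + 110*(169 + 52)) = (39227 + 11*√23)*(-7750 + 110*221) = (39227 + 11*√23)*(-7750 + 24310) = (39227 + 11*√23)*16560 = 649599120 + 182160*√23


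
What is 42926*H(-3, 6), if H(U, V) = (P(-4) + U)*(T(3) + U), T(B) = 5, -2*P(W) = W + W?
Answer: 85852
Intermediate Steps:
P(W) = -W (P(W) = -(W + W)/2 = -W)
H(U, V) = (4 + U)*(5 + U) (H(U, V) = (-1*(-4) + U)*(5 + U) = (4 + U)*(5 + U))
42926*H(-3, 6) = 42926*(20 + (-3)**2 + 9*(-3)) = 42926*(20 + 9 - 27) = 42926*2 = 85852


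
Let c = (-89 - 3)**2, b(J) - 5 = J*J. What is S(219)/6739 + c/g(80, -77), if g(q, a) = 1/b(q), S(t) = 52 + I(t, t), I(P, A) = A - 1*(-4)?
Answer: 365334129155/6739 ≈ 5.4212e+7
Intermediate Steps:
I(P, A) = 4 + A (I(P, A) = A + 4 = 4 + A)
b(J) = 5 + J**2 (b(J) = 5 + J*J = 5 + J**2)
S(t) = 56 + t (S(t) = 52 + (4 + t) = 56 + t)
c = 8464 (c = (-92)**2 = 8464)
g(q, a) = 1/(5 + q**2)
S(219)/6739 + c/g(80, -77) = (56 + 219)/6739 + 8464/(1/(5 + 80**2)) = 275*(1/6739) + 8464/(1/(5 + 6400)) = 275/6739 + 8464/(1/6405) = 275/6739 + 8464*6405 = 275/6739 + 54211920 = 365334129155/6739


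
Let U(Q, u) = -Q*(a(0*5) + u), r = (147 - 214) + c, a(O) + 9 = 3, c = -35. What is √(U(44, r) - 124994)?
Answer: I*√120242 ≈ 346.76*I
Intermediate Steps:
a(O) = -6 (a(O) = -9 + 3 = -6)
r = -102 (r = (147 - 214) - 35 = -67 - 35 = -102)
U(Q, u) = -Q*(-6 + u)
√(U(44, r) - 124994) = √(44*(6 - 1*(-102)) - 124994) = √(44*(6 + 102) - 124994) = √(44*108 - 124994) = √(4752 - 124994) = √(-120242) = I*√120242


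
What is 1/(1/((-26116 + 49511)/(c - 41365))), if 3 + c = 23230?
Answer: -23395/18138 ≈ -1.2898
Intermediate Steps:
c = 23227 (c = -3 + 23230 = 23227)
1/(1/((-26116 + 49511)/(c - 41365))) = 1/(1/((-26116 + 49511)/(23227 - 41365))) = 1/(1/(23395/(-18138))) = 1/(1/(23395*(-1/18138))) = 1/(1/(-23395/18138)) = 1/(-18138/23395) = -23395/18138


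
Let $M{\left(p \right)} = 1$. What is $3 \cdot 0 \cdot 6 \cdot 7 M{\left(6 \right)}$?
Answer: $0$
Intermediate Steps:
$3 \cdot 0 \cdot 6 \cdot 7 M{\left(6 \right)} = 3 \cdot 0 \cdot 6 \cdot 7 \cdot 1 = 0 \cdot 6 \cdot 7 \cdot 1 = 0 \cdot 7 \cdot 1 = 0 \cdot 1 = 0$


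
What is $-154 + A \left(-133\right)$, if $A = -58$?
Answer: $7560$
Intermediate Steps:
$-154 + A \left(-133\right) = -154 - -7714 = -154 + 7714 = 7560$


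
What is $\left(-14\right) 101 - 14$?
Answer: $-1428$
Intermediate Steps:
$\left(-14\right) 101 - 14 = -1414 + \left(-33 + 19\right) = -1414 - 14 = -1428$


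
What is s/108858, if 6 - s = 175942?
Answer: -87968/54429 ≈ -1.6162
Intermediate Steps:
s = -175936 (s = 6 - 1*175942 = 6 - 175942 = -175936)
s/108858 = -175936/108858 = -175936*1/108858 = -87968/54429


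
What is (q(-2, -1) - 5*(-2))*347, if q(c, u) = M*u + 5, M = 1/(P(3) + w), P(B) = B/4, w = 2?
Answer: 55867/11 ≈ 5078.8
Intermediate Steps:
P(B) = B/4 (P(B) = B*(¼) = B/4)
M = 4/11 (M = 1/((¼)*3 + 2) = 1/(¾ + 2) = 1/(11/4) = 4/11 ≈ 0.36364)
q(c, u) = 5 + 4*u/11 (q(c, u) = 4*u/11 + 5 = 5 + 4*u/11)
(q(-2, -1) - 5*(-2))*347 = ((5 + (4/11)*(-1)) - 5*(-2))*347 = ((5 - 4/11) + 10)*347 = (51/11 + 10)*347 = (161/11)*347 = 55867/11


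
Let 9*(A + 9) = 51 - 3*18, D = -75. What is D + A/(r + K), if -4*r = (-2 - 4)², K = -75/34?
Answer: -84773/1143 ≈ -74.167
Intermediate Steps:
K = -75/34 (K = -75*1/34 = -75/34 ≈ -2.2059)
r = -9 (r = -(-2 - 4)²/4 = -¼*(-6)² = -¼*36 = -9)
A = -28/3 (A = -9 + (51 - 3*18)/9 = -9 + (51 - 1*54)/9 = -9 + (51 - 54)/9 = -9 + (⅑)*(-3) = -9 - ⅓ = -28/3 ≈ -9.3333)
D + A/(r + K) = -75 - 28/(3*(-9 - 75/34)) = -75 - 28/(3*(-381/34)) = -75 - 28/3*(-34/381) = -75 + 952/1143 = -84773/1143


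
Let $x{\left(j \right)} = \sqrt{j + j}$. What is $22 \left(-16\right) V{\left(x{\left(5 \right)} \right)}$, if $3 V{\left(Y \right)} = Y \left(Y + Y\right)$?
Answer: $- \frac{7040}{3} \approx -2346.7$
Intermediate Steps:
$x{\left(j \right)} = \sqrt{2} \sqrt{j}$ ($x{\left(j \right)} = \sqrt{2 j} = \sqrt{2} \sqrt{j}$)
$V{\left(Y \right)} = \frac{2 Y^{2}}{3}$ ($V{\left(Y \right)} = \frac{Y \left(Y + Y\right)}{3} = \frac{Y 2 Y}{3} = \frac{2 Y^{2}}{3}$)
$22 \left(-16\right) V{\left(x{\left(5 \right)} \right)} = 22 \left(-16\right) \frac{2 \left(\sqrt{2} \sqrt{5}\right)^{2}}{3} = - 352 \frac{2 \left(\sqrt{10}\right)^{2}}{3} = - 352 \cdot \frac{2}{3} \cdot 10 = \left(-352\right) \frac{20}{3} = - \frac{7040}{3}$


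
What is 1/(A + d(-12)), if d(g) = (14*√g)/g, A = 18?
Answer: 54/1021 + 7*I*√3/1021 ≈ 0.052889 + 0.011875*I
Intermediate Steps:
d(g) = 14/√g
1/(A + d(-12)) = 1/(18 + 14/√(-12)) = 1/(18 + 14*(-I*√3/6)) = 1/(18 - 7*I*√3/3)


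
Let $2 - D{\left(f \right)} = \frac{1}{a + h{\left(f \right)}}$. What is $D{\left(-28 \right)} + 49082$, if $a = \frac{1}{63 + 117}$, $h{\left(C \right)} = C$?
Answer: $\frac{247334456}{5039} \approx 49084.0$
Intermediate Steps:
$a = \frac{1}{180} \approx 0.0055556$
$D{\left(f \right)} = 2 - \frac{1}{\frac{1}{180} + f}$
$D{\left(-28 \right)} + 49082 = \frac{2 \left(-89 + 180 \left(-28\right)\right)}{1 + 180 \left(-28\right)} + 49082 = \frac{2 \left(-89 - 5040\right)}{1 - 5040} + 49082 = 2 \frac{1}{-5039} \left(-5129\right) + 49082 = 2 \left(- \frac{1}{5039}\right) \left(-5129\right) + 49082 = \frac{10258}{5039} + 49082 = \frac{247334456}{5039}$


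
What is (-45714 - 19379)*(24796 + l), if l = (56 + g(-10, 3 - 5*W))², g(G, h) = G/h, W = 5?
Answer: -220402099001/121 ≈ -1.8215e+9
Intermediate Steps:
l = 385641/121 (l = (56 - 10/(3 - 5*5))² = (56 - 10/(3 - 25))² = (56 - 10/(-22))² = (56 - 10*(-1/22))² = (56 + 5/11)² = (621/11)² = 385641/121 ≈ 3187.1)
(-45714 - 19379)*(24796 + l) = (-45714 - 19379)*(24796 + 385641/121) = -65093*3385957/121 = -220402099001/121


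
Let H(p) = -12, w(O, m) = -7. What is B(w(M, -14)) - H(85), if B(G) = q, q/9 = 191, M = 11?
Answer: 1731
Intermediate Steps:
q = 1719 (q = 9*191 = 1719)
B(G) = 1719
B(w(M, -14)) - H(85) = 1719 - 1*(-12) = 1719 + 12 = 1731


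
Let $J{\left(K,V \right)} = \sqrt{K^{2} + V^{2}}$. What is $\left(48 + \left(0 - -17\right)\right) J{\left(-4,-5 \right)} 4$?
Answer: $260 \sqrt{41} \approx 1664.8$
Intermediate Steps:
$\left(48 + \left(0 - -17\right)\right) J{\left(-4,-5 \right)} 4 = \left(48 + \left(0 - -17\right)\right) \sqrt{\left(-4\right)^{2} + \left(-5\right)^{2}} \cdot 4 = \left(48 + \left(0 + 17\right)\right) \sqrt{16 + 25} \cdot 4 = \left(48 + 17\right) \sqrt{41} \cdot 4 = 65 \cdot 4 \sqrt{41} = 260 \sqrt{41}$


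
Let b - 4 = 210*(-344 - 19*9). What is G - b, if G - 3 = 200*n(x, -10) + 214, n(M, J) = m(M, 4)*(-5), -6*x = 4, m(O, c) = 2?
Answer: 106363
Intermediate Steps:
x = -2/3 (x = -1/6*4 = -2/3 ≈ -0.66667)
b = -108146 (b = 4 + 210*(-344 - 19*9) = 4 + 210*(-344 - 171) = 4 + 210*(-515) = 4 - 108150 = -108146)
n(M, J) = -10 (n(M, J) = 2*(-5) = -10)
G = -1783 (G = 3 + (200*(-10) + 214) = 3 + (-2000 + 214) = 3 - 1786 = -1783)
G - b = -1783 - 1*(-108146) = -1783 + 108146 = 106363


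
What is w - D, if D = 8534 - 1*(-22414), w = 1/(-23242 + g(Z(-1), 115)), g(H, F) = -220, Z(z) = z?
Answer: -726101977/23462 ≈ -30948.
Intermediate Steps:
w = -1/23462 (w = 1/(-23242 - 220) = 1/(-23462) = -1/23462 ≈ -4.2622e-5)
D = 30948 (D = 8534 + 22414 = 30948)
w - D = -1/23462 - 1*30948 = -1/23462 - 30948 = -726101977/23462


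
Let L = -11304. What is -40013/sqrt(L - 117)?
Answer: 40013*I*sqrt(141)/1269 ≈ 374.41*I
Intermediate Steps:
-40013/sqrt(L - 117) = -40013/sqrt(-11304 - 117) = -40013*(-I*sqrt(141)/1269) = -(-40013)*I*sqrt(141)/1269 = 40013*I*sqrt(141)/1269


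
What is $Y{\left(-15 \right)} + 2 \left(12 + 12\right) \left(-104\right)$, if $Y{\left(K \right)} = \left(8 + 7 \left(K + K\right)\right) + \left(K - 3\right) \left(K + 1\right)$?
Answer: $-4942$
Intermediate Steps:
$Y{\left(K \right)} = 8 + 14 K + \left(1 + K\right) \left(-3 + K\right)$ ($Y{\left(K \right)} = \left(8 + 7 \cdot 2 K\right) + \left(-3 + K\right) \left(1 + K\right) = \left(8 + 14 K\right) + \left(1 + K\right) \left(-3 + K\right) = 8 + 14 K + \left(1 + K\right) \left(-3 + K\right)$)
$Y{\left(-15 \right)} + 2 \left(12 + 12\right) \left(-104\right) = \left(5 + \left(-15\right)^{2} + 12 \left(-15\right)\right) + 2 \left(12 + 12\right) \left(-104\right) = \left(5 + 225 - 180\right) + 2 \cdot 24 \left(-104\right) = 50 + 48 \left(-104\right) = 50 - 4992 = -4942$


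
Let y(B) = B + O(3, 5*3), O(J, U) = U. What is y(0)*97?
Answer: 1455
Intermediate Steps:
y(B) = 15 + B (y(B) = B + 5*3 = B + 15 = 15 + B)
y(0)*97 = (15 + 0)*97 = 15*97 = 1455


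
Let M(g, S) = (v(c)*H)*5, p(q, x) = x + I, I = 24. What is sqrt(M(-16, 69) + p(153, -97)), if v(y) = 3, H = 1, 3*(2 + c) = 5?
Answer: I*sqrt(58) ≈ 7.6158*I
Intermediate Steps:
c = -1/3 (c = -2 + (1/3)*5 = -2 + 5/3 = -1/3 ≈ -0.33333)
p(q, x) = 24 + x (p(q, x) = x + 24 = 24 + x)
M(g, S) = 15 (M(g, S) = (3*1)*5 = 3*5 = 15)
sqrt(M(-16, 69) + p(153, -97)) = sqrt(15 + (24 - 97)) = sqrt(15 - 73) = sqrt(-58) = I*sqrt(58)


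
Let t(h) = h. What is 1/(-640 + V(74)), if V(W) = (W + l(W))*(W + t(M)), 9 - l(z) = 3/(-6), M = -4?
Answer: 1/5205 ≈ 0.00019212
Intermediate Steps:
l(z) = 19/2 (l(z) = 9 - 3/(-6) = 9 - 3*(-1)/6 = 9 - 1*(-½) = 9 + ½ = 19/2)
V(W) = (-4 + W)*(19/2 + W) (V(W) = (W + 19/2)*(W - 4) = (19/2 + W)*(-4 + W) = (-4 + W)*(19/2 + W))
1/(-640 + V(74)) = 1/(-640 + (-38 + 74² + (11/2)*74)) = 1/(-640 + (-38 + 5476 + 407)) = 1/(-640 + 5845) = 1/5205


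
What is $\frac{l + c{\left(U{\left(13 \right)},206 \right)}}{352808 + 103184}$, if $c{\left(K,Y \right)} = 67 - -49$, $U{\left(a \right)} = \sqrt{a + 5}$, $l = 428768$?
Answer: $\frac{107221}{113998} \approx 0.94055$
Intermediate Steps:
$U{\left(a \right)} = \sqrt{5 + a}$
$c{\left(K,Y \right)} = 116$ ($c{\left(K,Y \right)} = 67 + 49 = 116$)
$\frac{l + c{\left(U{\left(13 \right)},206 \right)}}{352808 + 103184} = \frac{428768 + 116}{352808 + 103184} = \frac{428884}{455992} = 428884 \cdot \frac{1}{455992} = \frac{107221}{113998}$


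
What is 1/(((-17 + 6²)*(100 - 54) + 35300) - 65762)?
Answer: -1/29588 ≈ -3.3797e-5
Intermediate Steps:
1/(((-17 + 6²)*(100 - 54) + 35300) - 65762) = 1/(((-17 + 36)*46 + 35300) - 65762) = 1/((19*46 + 35300) - 65762) = 1/((874 + 35300) - 65762) = 1/(36174 - 65762) = 1/(-29588) = -1/29588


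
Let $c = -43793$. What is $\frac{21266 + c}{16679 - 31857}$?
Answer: $\frac{22527}{15178} \approx 1.4842$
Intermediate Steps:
$\frac{21266 + c}{16679 - 31857} = \frac{21266 - 43793}{16679 - 31857} = - \frac{22527}{-15178} = \left(-22527\right) \left(- \frac{1}{15178}\right) = \frac{22527}{15178}$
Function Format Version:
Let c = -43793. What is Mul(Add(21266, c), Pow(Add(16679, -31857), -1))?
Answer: Rational(22527, 15178) ≈ 1.4842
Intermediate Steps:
Mul(Add(21266, c), Pow(Add(16679, -31857), -1)) = Mul(Add(21266, -43793), Pow(Add(16679, -31857), -1)) = Mul(-22527, Pow(-15178, -1)) = Mul(-22527, Rational(-1, 15178)) = Rational(22527, 15178)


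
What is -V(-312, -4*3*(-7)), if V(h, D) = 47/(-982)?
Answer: 47/982 ≈ 0.047862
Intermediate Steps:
V(h, D) = -47/982 (V(h, D) = 47*(-1/982) = -47/982)
-V(-312, -4*3*(-7)) = -1*(-47/982) = 47/982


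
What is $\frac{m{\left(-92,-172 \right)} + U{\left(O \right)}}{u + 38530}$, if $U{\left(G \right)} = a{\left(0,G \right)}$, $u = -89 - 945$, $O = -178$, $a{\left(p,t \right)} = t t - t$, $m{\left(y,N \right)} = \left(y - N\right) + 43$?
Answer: $\frac{31985}{37496} \approx 0.85302$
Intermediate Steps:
$m{\left(y,N \right)} = 43 + y - N$
$a{\left(p,t \right)} = t^{2} - t$
$u = -1034$ ($u = -89 - 945 = -1034$)
$U{\left(G \right)} = G \left(-1 + G\right)$
$\frac{m{\left(-92,-172 \right)} + U{\left(O \right)}}{u + 38530} = \frac{\left(43 - 92 - -172\right) - 178 \left(-1 - 178\right)}{-1034 + 38530} = \frac{\left(43 - 92 + 172\right) - -31862}{37496} = \left(123 + 31862\right) \frac{1}{37496} = 31985 \cdot \frac{1}{37496} = \frac{31985}{37496}$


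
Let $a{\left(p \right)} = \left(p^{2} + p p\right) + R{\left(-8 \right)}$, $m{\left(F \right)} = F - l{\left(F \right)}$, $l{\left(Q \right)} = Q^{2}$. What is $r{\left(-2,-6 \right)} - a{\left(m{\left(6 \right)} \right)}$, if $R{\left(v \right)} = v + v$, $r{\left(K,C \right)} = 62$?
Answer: $-1722$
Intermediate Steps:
$R{\left(v \right)} = 2 v$
$m{\left(F \right)} = F - F^{2}$
$a{\left(p \right)} = -16 + 2 p^{2}$ ($a{\left(p \right)} = \left(p^{2} + p p\right) + 2 \left(-8\right) = \left(p^{2} + p^{2}\right) - 16 = 2 p^{2} - 16 = -16 + 2 p^{2}$)
$r{\left(-2,-6 \right)} - a{\left(m{\left(6 \right)} \right)} = 62 - \left(-16 + 2 \left(6 \left(1 - 6\right)\right)^{2}\right) = 62 - \left(-16 + 2 \left(6 \left(-5\right)\right)^{2}\right) = 62 - \left(-16 + 2 \left(-30\right)^{2}\right) = 62 - \left(-16 + 2 \cdot 900\right) = 62 - \left(-16 + 1800\right) = 62 - 1784 = -1722$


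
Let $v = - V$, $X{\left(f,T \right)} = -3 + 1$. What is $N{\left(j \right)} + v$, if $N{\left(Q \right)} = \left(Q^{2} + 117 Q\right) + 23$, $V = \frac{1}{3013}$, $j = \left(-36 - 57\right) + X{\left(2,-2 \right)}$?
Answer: $- \frac{6227872}{3013} \approx -2067.0$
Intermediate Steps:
$X{\left(f,T \right)} = -2$
$j = -95$ ($j = \left(-36 - 57\right) - 2 = -93 - 2 = -95$)
$V = \frac{1}{3013} \approx 0.00033189$
$N{\left(Q \right)} = 23 + Q^{2} + 117 Q$
$v = - \frac{1}{3013}$ ($v = \left(-1\right) \frac{1}{3013} = - \frac{1}{3013} \approx -0.00033189$)
$N{\left(j \right)} + v = \left(23 + \left(-95\right)^{2} + 117 \left(-95\right)\right) - \frac{1}{3013} = \left(23 + 9025 - 11115\right) - \frac{1}{3013} = -2067 - \frac{1}{3013} = - \frac{6227872}{3013}$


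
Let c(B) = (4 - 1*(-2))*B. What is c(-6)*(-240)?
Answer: 8640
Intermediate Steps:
c(B) = 6*B (c(B) = (4 + 2)*B = 6*B)
c(-6)*(-240) = (6*(-6))*(-240) = -36*(-240) = 8640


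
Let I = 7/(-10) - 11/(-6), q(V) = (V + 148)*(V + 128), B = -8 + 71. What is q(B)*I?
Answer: 685117/15 ≈ 45674.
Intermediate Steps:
B = 63
q(V) = (128 + V)*(148 + V) (q(V) = (148 + V)*(128 + V) = (128 + V)*(148 + V))
I = 17/15 (I = 7*(-⅒) - 11*(-⅙) = -7/10 + 11/6 = 17/15 ≈ 1.1333)
q(B)*I = (18944 + 63² + 276*63)*(17/15) = (18944 + 3969 + 17388)*(17/15) = 40301*(17/15) = 685117/15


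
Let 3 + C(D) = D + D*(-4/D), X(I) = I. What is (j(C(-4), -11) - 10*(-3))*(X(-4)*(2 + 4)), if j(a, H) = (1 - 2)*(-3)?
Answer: -792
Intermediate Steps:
C(D) = -7 + D (C(D) = -3 + (D + D*(-4/D)) = -3 + (D - 4) = -3 + (-4 + D) = -7 + D)
j(a, H) = 3 (j(a, H) = -1*(-3) = 3)
(j(C(-4), -11) - 10*(-3))*(X(-4)*(2 + 4)) = (3 - 10*(-3))*(-4*(2 + 4)) = (3 + 30)*(-4*6) = 33*(-24) = -792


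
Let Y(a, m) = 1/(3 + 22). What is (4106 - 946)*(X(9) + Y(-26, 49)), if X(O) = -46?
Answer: -726168/5 ≈ -1.4523e+5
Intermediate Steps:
Y(a, m) = 1/25
(4106 - 946)*(X(9) + Y(-26, 49)) = (4106 - 946)*(-46 + 1/25) = 3160*(-1149/25) = -726168/5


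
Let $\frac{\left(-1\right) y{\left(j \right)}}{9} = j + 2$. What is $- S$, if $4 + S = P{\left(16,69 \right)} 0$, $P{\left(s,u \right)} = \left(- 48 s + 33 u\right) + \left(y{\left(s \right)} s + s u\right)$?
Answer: $4$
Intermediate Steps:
$y{\left(j \right)} = -18 - 9 j$ ($y{\left(j \right)} = - 9 \left(j + 2\right) = - 9 \left(2 + j\right) = -18 - 9 j$)
$P{\left(s,u \right)} = - 48 s + 33 u + s u + s \left(-18 - 9 s\right)$ ($P{\left(s,u \right)} = \left(- 48 s + 33 u\right) + \left(\left(-18 - 9 s\right) s + s u\right) = \left(- 48 s + 33 u\right) + \left(s \left(-18 - 9 s\right) + s u\right) = \left(- 48 s + 33 u\right) + \left(s u + s \left(-18 - 9 s\right)\right) = - 48 s + 33 u + s u + s \left(-18 - 9 s\right)$)
$S = -4$ ($S = -4 + \left(\left(-66\right) 16 - 9 \cdot 16^{2} + 33 \cdot 69 + 16 \cdot 69\right) 0 = -4 + \left(-1056 - 2304 + 2277 + 1104\right) 0 = -4 + 21 \cdot 0 = -4 + 0 = -4$)
$- S = \left(-1\right) \left(-4\right) = 4$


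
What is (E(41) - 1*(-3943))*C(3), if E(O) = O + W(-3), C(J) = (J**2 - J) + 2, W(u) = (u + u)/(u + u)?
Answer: 31880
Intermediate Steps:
W(u) = 1 (W(u) = (2*u)/((2*u)) = (2*u)*(1/(2*u)) = 1)
C(J) = 2 + J**2 - J
E(O) = 1 + O (E(O) = O + 1 = 1 + O)
(E(41) - 1*(-3943))*C(3) = ((1 + 41) - 1*(-3943))*(2 + 3**2 - 1*3) = (42 + 3943)*(2 + 9 - 3) = 3985*8 = 31880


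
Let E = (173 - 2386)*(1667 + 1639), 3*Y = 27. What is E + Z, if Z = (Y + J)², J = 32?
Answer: -7314497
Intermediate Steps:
Y = 9 (Y = (⅓)*27 = 9)
Z = 1681 (Z = (9 + 32)² = 41² = 1681)
E = -7316178 (E = -2213*3306 = -7316178)
E + Z = -7316178 + 1681 = -7314497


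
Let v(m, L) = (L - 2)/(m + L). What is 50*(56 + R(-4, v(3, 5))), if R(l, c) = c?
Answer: 11275/4 ≈ 2818.8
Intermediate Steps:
v(m, L) = (-2 + L)/(L + m)
50*(56 + R(-4, v(3, 5))) = 50*(56 + (-2 + 5)/(5 + 3)) = 50*(56 + 3/8) = 50*(451/8) = 11275/4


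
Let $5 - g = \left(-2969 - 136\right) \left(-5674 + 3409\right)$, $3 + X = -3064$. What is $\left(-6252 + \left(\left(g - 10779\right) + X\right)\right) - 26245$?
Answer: $-7079163$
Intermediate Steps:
$X = -3067$ ($X = -3 - 3064 = -3067$)
$g = -7032820$ ($g = 5 - \left(-2969 - 136\right) \left(-5674 + 3409\right) = 5 - \left(-3105\right) \left(-2265\right) = 5 - 7032825 = -7032820$)
$\left(-6252 + \left(\left(g - 10779\right) + X\right)\right) - 26245 = \left(-6252 - 7046666\right) - 26245 = -7052918 - 26245 = -7079163$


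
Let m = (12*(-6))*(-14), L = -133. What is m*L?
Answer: -134064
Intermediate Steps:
m = 1008 (m = -72*(-14) = 1008)
m*L = 1008*(-133) = -134064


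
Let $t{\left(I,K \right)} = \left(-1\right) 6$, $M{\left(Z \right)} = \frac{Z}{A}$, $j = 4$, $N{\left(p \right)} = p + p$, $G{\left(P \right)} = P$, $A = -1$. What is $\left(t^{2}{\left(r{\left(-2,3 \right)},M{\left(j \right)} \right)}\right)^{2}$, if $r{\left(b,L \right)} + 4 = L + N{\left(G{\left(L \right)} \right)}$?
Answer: $1296$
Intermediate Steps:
$N{\left(p \right)} = 2 p$
$r{\left(b,L \right)} = -4 + 3 L$ ($r{\left(b,L \right)} = -4 + \left(L + 2 L\right) = -4 + 3 L$)
$M{\left(Z \right)} = - Z$ ($M{\left(Z \right)} = \frac{Z}{-1} = Z \left(-1\right) = - Z$)
$t{\left(I,K \right)} = -6$
$\left(t^{2}{\left(r{\left(-2,3 \right)},M{\left(j \right)} \right)}\right)^{2} = \left(\left(-6\right)^{2}\right)^{2} = 36^{2} = 1296$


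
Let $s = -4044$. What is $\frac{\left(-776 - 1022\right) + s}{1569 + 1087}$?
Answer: $- \frac{2921}{1328} \approx -2.1995$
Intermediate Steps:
$\frac{\left(-776 - 1022\right) + s}{1569 + 1087} = \frac{\left(-776 - 1022\right) - 4044}{1569 + 1087} = \frac{\left(-776 - 1022\right) - 4044}{2656} = \left(-1798 - 4044\right) \frac{1}{2656} = \left(-5842\right) \frac{1}{2656} = - \frac{2921}{1328}$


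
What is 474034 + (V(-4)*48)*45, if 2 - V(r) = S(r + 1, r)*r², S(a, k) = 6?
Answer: 270994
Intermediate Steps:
V(r) = 2 - 6*r²
474034 + (V(-4)*48)*45 = 474034 + ((2 - 6*(-4)²)*48)*45 = 474034 + ((2 - 6*16)*48)*45 = 474034 + ((2 - 96)*48)*45 = 474034 - 94*48*45 = 474034 - 4512*45 = 474034 - 203040 = 270994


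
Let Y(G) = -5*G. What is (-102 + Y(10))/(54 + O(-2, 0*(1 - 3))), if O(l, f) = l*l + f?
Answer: -76/29 ≈ -2.6207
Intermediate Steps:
O(l, f) = f + l**2 (O(l, f) = l**2 + f = f + l**2)
(-102 + Y(10))/(54 + O(-2, 0*(1 - 3))) = (-102 - 5*10)/(54 + (0*(1 - 3) + (-2)**2)) = (-102 - 50)/(54 + (0*(-2) + 4)) = -152/(54 + (0 + 4)) = -152/(54 + 4) = -152/58 = -152*1/58 = -76/29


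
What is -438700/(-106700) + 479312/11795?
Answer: 563170569/12585265 ≈ 44.748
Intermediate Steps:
-438700/(-106700) + 479312/11795 = -438700*(-1/106700) + 479312*(1/11795) = 4387/1067 + 479312/11795 = 563170569/12585265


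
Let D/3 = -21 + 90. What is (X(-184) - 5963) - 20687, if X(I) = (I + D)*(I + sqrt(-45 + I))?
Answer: -30882 + 23*I*sqrt(229) ≈ -30882.0 + 348.05*I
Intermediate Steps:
D = 207 (D = 3*(-21 + 90) = 3*69 = 207)
X(I) = (207 + I)*(I + sqrt(-45 + I)) (X(I) = (I + 207)*(I + sqrt(-45 + I)) = (207 + I)*(I + sqrt(-45 + I)))
(X(-184) - 5963) - 20687 = (((-184)**2 + 207*(-184) + 207*sqrt(-45 - 184) - 184*sqrt(-45 - 184)) - 5963) - 20687 = ((33856 - 38088 + 207*sqrt(-229) - 184*I*sqrt(229)) - 5963) - 20687 = ((33856 - 38088 + 207*(I*sqrt(229)) - 184*I*sqrt(229)) - 5963) - 20687 = ((33856 - 38088 + 207*I*sqrt(229) - 184*I*sqrt(229)) - 5963) - 20687 = ((-4232 + 23*I*sqrt(229)) - 5963) - 20687 = (-10195 + 23*I*sqrt(229)) - 20687 = -30882 + 23*I*sqrt(229)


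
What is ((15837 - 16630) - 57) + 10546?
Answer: 9696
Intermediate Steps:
((15837 - 16630) - 57) + 10546 = (-793 - 57) + 10546 = -850 + 10546 = 9696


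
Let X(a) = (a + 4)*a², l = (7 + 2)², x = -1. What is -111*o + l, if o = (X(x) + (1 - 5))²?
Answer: -30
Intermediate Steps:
l = 81 (l = 9² = 81)
X(a) = a²*(4 + a) (X(a) = (4 + a)*a² = a²*(4 + a))
o = 1 (o = ((-1)²*(4 - 1) + (1 - 5))² = (1*3 - 4)² = (3 - 4)² = (-1)² = 1)
-111*o + l = -111*1 + 81 = -111 + 81 = -30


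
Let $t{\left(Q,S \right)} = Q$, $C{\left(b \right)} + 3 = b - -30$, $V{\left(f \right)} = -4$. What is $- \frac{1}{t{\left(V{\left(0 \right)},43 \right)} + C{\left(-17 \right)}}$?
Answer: $- \frac{1}{6} \approx -0.16667$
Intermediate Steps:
$C{\left(b \right)} = 27 + b$ ($C{\left(b \right)} = -3 + \left(b - -30\right) = -3 + \left(b + 30\right) = -3 + \left(30 + b\right) = 27 + b$)
$- \frac{1}{t{\left(V{\left(0 \right)},43 \right)} + C{\left(-17 \right)}} = - \frac{1}{-4 + \left(27 - 17\right)} = - \frac{1}{-4 + 10} = - \frac{1}{6}$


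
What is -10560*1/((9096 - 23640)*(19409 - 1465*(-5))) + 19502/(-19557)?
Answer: -26328289544/26403260319 ≈ -0.99716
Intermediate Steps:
-10560*1/((9096 - 23640)*(19409 - 1465*(-5))) + 19502/(-19557) = -10560*(-1/(14544*(19409 + 7325))) + 19502*(-1/19557) = -10560/((-14544*26734)) - 19502/19557 = -10560/(-388819296) - 19502/19557 = -10560*(-1/388819296) - 19502/19557 = 110/4050201 - 19502/19557 = -26328289544/26403260319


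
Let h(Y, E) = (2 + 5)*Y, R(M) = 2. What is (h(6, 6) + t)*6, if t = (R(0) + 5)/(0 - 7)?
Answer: 246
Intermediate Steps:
h(Y, E) = 7*Y
t = -1 (t = (2 + 5)/(0 - 7) = 7/(-7) = 7*(-1/7) = -1)
(h(6, 6) + t)*6 = (7*6 - 1)*6 = (42 - 1)*6 = 41*6 = 246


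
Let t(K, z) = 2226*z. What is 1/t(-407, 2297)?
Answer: 1/5113122 ≈ 1.9558e-7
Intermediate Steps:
1/t(-407, 2297) = 1/(2226*2297) = 1/5113122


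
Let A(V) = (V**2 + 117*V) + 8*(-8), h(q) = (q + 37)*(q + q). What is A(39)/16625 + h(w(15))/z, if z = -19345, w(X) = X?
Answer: 517268/1837775 ≈ 0.28146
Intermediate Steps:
h(q) = 2*q*(37 + q) (h(q) = (37 + q)*(2*q) = 2*q*(37 + q))
A(V) = -64 + V**2 + 117*V (A(V) = (V**2 + 117*V) - 64 = -64 + V**2 + 117*V)
A(39)/16625 + h(w(15))/z = (-64 + 39**2 + 117*39)/16625 + (2*15*(37 + 15))/(-19345) = (-64 + 1521 + 4563)*(1/16625) + (2*15*52)*(-1/19345) = 6020*(1/16625) + 1560*(-1/19345) = 172/475 - 312/3869 = 517268/1837775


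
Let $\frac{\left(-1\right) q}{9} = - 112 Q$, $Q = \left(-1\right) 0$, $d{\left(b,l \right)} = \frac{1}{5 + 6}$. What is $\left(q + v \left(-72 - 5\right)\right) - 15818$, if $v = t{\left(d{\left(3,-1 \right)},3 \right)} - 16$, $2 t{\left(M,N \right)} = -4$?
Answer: $-14432$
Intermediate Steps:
$d{\left(b,l \right)} = \frac{1}{11}$
$t{\left(M,N \right)} = -2$ ($t{\left(M,N \right)} = \frac{1}{2} \left(-4\right) = -2$)
$Q = 0$
$q = 0$ ($q = - 9 \left(\left(-112\right) 0\right) = \left(-9\right) 0 = 0$)
$v = -18$ ($v = -2 - 16 = -18$)
$\left(q + v \left(-72 - 5\right)\right) - 15818 = \left(0 - 18 \left(-72 - 5\right)\right) - 15818 = \left(0 - -1386\right) - 15818 = \left(0 + 1386\right) - 15818 = 1386 - 15818 = -14432$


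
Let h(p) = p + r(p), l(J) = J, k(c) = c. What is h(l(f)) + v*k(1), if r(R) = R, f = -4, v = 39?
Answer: 31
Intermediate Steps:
h(p) = 2*p (h(p) = p + p = 2*p)
h(l(f)) + v*k(1) = 2*(-4) + 39*1 = -8 + 39 = 31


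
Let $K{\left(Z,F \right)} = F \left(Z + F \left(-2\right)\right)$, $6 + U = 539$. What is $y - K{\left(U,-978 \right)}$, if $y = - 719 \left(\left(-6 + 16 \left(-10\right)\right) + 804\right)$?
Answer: $1975520$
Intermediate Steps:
$U = 533$ ($U = -6 + 539 = 533$)
$K{\left(Z,F \right)} = F \left(Z - 2 F\right)$
$y = -458722$ ($y = - 719 \left(\left(-6 - 160\right) + 804\right) = - 719 \left(-166 + 804\right) = \left(-719\right) 638 = -458722$)
$y - K{\left(U,-978 \right)} = -458722 - - 978 \left(533 - -1956\right) = -458722 - - 978 \left(533 + 1956\right) = -458722 - \left(-978\right) 2489 = -458722 - -2434242 = -458722 + 2434242 = 1975520$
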